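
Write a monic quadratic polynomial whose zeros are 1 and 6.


p(u) = (u - 1)(u - 6)
Expand: u^2 - 7u + 6


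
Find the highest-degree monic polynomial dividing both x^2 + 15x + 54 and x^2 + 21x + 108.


Factor each:
  x^2 + 15x + 54 = (x + 9)(x + 6)
  x^2 + 21x + 108 = (x + 9)(x + 12)
Common monic factor: x + 9


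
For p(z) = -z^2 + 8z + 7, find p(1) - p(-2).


p(1) = 14
p(-2) = -13
p(1) - p(-2) = 14 + 13 = 27


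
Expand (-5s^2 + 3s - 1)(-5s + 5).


Distribute each term of the first polynomial:
  (-5s^2)(-5s + 5) = 25s^3 - 25s^2
  (3s)(-5s + 5) = -15s^2 + 15s
  (-1)(-5s + 5) = 5s - 5
Sum: 25s^3 - 40s^2 + 20s - 5


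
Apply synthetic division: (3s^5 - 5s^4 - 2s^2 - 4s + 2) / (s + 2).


Synthetic division with c = -2. Coefficients: 3, -5, 0, -2, -4, 2
Bring down 3.
  3 * -2 = -6; -6 - 5 = -11
  -11 * -2 = 22; 22 + 0 = 22
  22 * -2 = -44; -44 - 2 = -46
  -46 * -2 = 92; 92 - 4 = 88
  88 * -2 = -176; -176 + 2 = -174
Quotient: 3s^4 - 11s^3 + 22s^2 - 46s + 88, Remainder: -174


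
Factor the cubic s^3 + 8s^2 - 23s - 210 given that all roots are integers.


Try integer roots (divisors of -210). s=5: p(5)=0.
Divide out (s - 5): quotient is s^2 + 13s + 42.
Factor the quadratic: (s + 6)(s + 7)
Result: (s - 5)(s + 6)(s + 7)


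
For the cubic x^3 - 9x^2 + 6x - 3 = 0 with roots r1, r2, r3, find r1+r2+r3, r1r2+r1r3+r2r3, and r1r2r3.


Monic cubic x^3+bx^2+cx+d=0: sum=-b, pairwise sum=c, product=-d.
b=-9, c=6, d=-3
r1+r2+r3 = 9
r1r2+r1r3+r2r3 = 6
r1r2r3 = 3


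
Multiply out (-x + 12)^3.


Expand (-x + 12)^3 by repeated multiplication:
  (-x + 12)^2 = x^2 - 24x + 144
= -x^3 + 36x^2 - 432x + 1728


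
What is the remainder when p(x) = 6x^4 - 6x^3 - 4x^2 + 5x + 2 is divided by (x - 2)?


By the Remainder Theorem, the remainder equals p(2):
  6*(2)^4 = 96
  -6*(2)^3 = -48
  -4*(2)^2 = -16
  5*(2)^1 = 10
  constant: 2
Sum: 96 - 48 - 16 + 10 + 2 = 44


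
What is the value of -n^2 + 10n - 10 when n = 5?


Using direct substitution:
  -1 * (5)^2 = -25
  10 * (5)^1 = 50
  constant: -10
Sum = -25 + 50 - 10 = 15


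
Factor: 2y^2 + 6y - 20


Roots satisfy r1 + r2 = -b/a = -3 and r1*r2 = c/a = -10.
So r1 = 2, r2 = -5.
2y^2 + 6y - 20 = 2(y - r1)(y - r2) = 2(y - 2)(y + 5)


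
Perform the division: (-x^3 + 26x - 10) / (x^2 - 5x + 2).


(-x^3 + 26x - 10) / (x^2 - 5x + 2)
Step 1: -x * (x^2 - 5x + 2) = -x^3 + 5x^2 - 2x; subtract.
Step 2: -5 * (x^2 - 5x + 2) = -5x^2 + 25x - 10; subtract.
Quotient: -x - 5, Remainder: 3x


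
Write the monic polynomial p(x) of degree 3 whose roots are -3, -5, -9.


p(x) = (x + 3)(x + 5)(x + 9)
Expand: x^3 + 17x^2 + 87x + 135


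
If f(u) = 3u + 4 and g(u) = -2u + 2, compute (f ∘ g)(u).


Substitute g(u) into f:
f(g(u)) = 3*(-2u + 2) + 4
Expand and combine: -6u + 10


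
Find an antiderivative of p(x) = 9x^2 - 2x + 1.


Reverse power rule on each term:
  ∫ 9x^2 dx = 3x^3
  ∫ -2x dx = -x^2
  ∫ 1 dx = x
F(x) = 3x^3 - x^2 + x + C


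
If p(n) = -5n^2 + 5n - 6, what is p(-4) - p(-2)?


p(-4) = -106
p(-2) = -36
p(-4) - p(-2) = -106 + 36 = -70


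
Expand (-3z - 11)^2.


Expand (-3z - 11)^2 by repeated multiplication:
= 9z^2 + 66z + 121


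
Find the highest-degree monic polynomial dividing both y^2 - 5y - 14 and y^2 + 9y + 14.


Factor each:
  y^2 - 5y - 14 = (y + 2)(y - 7)
  y^2 + 9y + 14 = (y + 2)(y + 7)
Common monic factor: y + 2


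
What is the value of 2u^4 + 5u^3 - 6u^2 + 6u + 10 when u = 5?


Using direct substitution:
  2 * (5)^4 = 1250
  5 * (5)^3 = 625
  -6 * (5)^2 = -150
  6 * (5)^1 = 30
  constant: 10
Sum = 1250 + 625 - 150 + 30 + 10 = 1765


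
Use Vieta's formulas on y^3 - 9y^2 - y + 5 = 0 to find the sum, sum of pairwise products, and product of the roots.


Monic cubic y^3+by^2+cy+d=0: sum=-b, pairwise sum=c, product=-d.
b=-9, c=-1, d=5
r1+r2+r3 = 9
r1r2+r1r3+r2r3 = -1
r1r2r3 = -5


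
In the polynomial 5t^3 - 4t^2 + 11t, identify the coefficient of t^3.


Read off the coefficient of t^3: 5


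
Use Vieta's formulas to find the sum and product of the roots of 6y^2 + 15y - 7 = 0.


For ay^2+by+c=0: sum = -b/a, product = c/a.
a=6, b=15, c=-7
Sum = -(15)/6 = -5/2
Product = (-7)/6 = -7/6


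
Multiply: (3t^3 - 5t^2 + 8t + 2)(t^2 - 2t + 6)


Distribute each term of the first polynomial:
  (3t^3)(t^2 - 2t + 6) = 3t^5 - 6t^4 + 18t^3
  (-5t^2)(t^2 - 2t + 6) = -5t^4 + 10t^3 - 30t^2
  (8t)(t^2 - 2t + 6) = 8t^3 - 16t^2 + 48t
  (2)(t^2 - 2t + 6) = 2t^2 - 4t + 12
Sum: 3t^5 - 11t^4 + 36t^3 - 44t^2 + 44t + 12


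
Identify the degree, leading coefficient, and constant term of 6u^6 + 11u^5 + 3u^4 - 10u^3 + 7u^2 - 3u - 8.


Highest power of u is 6, with coefficient 6. Constant term is -8.
Degree = 6, leading coefficient = 6, constant term = -8


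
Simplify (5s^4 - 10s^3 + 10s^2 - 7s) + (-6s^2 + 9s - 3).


Align terms by degree and add:
  5s^4 - 10s^3 + 10s^2 - 7s
  -6s^2 + 9s - 3
= 5s^4 - 10s^3 + 4s^2 + 2s - 3


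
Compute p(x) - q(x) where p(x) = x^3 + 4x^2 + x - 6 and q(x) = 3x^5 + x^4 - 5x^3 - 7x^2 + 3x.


Distribute the minus sign:
  (x^3 + 4x^2 + x - 6)
- (3x^5 + x^4 - 5x^3 - 7x^2 + 3x)
Negate second polynomial: -3x^5 - x^4 + 5x^3 + 7x^2 - 3x
Add: -3x^5 - x^4 + 6x^3 + 11x^2 - 2x - 6


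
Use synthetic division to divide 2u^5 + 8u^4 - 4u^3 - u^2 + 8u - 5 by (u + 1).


Synthetic division with c = -1. Coefficients: 2, 8, -4, -1, 8, -5
Bring down 2.
  2 * -1 = -2; -2 + 8 = 6
  6 * -1 = -6; -6 - 4 = -10
  -10 * -1 = 10; 10 - 1 = 9
  9 * -1 = -9; -9 + 8 = -1
  -1 * -1 = 1; 1 - 5 = -4
Quotient: 2u^4 + 6u^3 - 10u^2 + 9u - 1, Remainder: -4


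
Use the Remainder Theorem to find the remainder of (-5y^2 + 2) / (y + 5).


By the Remainder Theorem, the remainder equals p(-5):
  -5*(-5)^2 = -125
  0*(-5)^1 = 0
  constant: 2
Sum: -125 + 0 + 2 = -123


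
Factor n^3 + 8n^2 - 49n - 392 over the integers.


Try integer roots (divisors of -392). n=-7: p(-7)=0.
Divide out (n + 7): quotient is n^2 + n - 56.
Factor the quadratic: (n - 7)(n + 8)
Result: (n + 7)(n - 7)(n + 8)


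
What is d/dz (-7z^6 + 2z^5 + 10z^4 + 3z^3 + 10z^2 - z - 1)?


Apply the power rule term by term:
  d/dz(-7z^6) = -42z^5
  d/dz(2z^5) = 10z^4
  d/dz(10z^4) = 40z^3
  d/dz(3z^3) = 9z^2
  d/dz(10z^2) = 20z
  d/dz(-z) = -1
  d/dz(-1) = 0
p'(z) = -42z^5 + 10z^4 + 40z^3 + 9z^2 + 20z - 1


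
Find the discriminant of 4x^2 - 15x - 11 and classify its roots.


D = b^2 - 4ac = (-15)^2 - 4(4)(-11) = 225 + 176 = 401
Since D > 0: two distinct irrational roots


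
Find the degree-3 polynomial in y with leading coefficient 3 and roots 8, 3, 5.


p(y) = 3(y - 8)(y - 3)(y - 5)
Expand: 3y^3 - 48y^2 + 237y - 360


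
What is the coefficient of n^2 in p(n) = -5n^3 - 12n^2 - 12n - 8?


Read off the coefficient of n^2: -12


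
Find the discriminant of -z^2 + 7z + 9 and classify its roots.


D = b^2 - 4ac = (7)^2 - 4(-1)(9) = 49 + 36 = 85
Since D > 0: two distinct irrational roots


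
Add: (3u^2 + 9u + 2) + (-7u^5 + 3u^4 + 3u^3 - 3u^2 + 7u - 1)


Align terms by degree and add:
  3u^2 + 9u + 2
  -7u^5 + 3u^4 + 3u^3 - 3u^2 + 7u - 1
= -7u^5 + 3u^4 + 3u^3 + 16u + 1


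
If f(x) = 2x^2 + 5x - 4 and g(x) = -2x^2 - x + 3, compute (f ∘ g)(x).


Substitute g(x) into f:
f(g(x)) = 2*(-2x^2 - x + 3)^2 + 5*(-2x^2 - x + 3) + (-4)
(-2x^2 - x + 3)^2 = 4x^4 + 4x^3 - 11x^2 - 6x + 9
Expand and combine: 8x^4 + 8x^3 - 32x^2 - 17x + 29


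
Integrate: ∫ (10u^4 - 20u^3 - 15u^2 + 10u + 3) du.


Reverse power rule on each term:
  ∫ 10u^4 du = 2u^5
  ∫ -20u^3 du = -5u^4
  ∫ -15u^2 du = -5u^3
  ∫ 10u du = 5u^2
  ∫ 3 du = 3u
F(u) = 2u^5 - 5u^4 - 5u^3 + 5u^2 + 3u + C


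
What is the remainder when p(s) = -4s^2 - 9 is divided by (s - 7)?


By the Remainder Theorem, the remainder equals p(7):
  -4*(7)^2 = -196
  0*(7)^1 = 0
  constant: -9
Sum: -196 + 0 - 9 = -205


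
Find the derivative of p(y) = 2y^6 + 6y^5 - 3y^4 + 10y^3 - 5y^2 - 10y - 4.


Apply the power rule term by term:
  d/dy(2y^6) = 12y^5
  d/dy(6y^5) = 30y^4
  d/dy(-3y^4) = -12y^3
  d/dy(10y^3) = 30y^2
  d/dy(-5y^2) = -10y
  d/dy(-10y) = -10
  d/dy(-4) = 0
p'(y) = 12y^5 + 30y^4 - 12y^3 + 30y^2 - 10y - 10


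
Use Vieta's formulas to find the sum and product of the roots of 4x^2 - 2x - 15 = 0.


For ax^2+bx+c=0: sum = -b/a, product = c/a.
a=4, b=-2, c=-15
Sum = -(-2)/4 = 1/2
Product = (-15)/4 = -15/4


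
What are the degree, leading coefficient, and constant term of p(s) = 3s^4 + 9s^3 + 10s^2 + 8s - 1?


Highest power of s is 4, with coefficient 3. Constant term is -1.
Degree = 4, leading coefficient = 3, constant term = -1


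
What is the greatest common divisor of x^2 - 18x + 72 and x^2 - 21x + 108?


Factor each:
  x^2 - 18x + 72 = (x - 12)(x - 6)
  x^2 - 21x + 108 = (x - 12)(x - 9)
Common monic factor: x - 12


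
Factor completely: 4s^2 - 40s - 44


Roots satisfy r1 + r2 = -b/a = 10 and r1*r2 = c/a = -11.
So r1 = 11, r2 = -1.
4s^2 - 40s - 44 = 4(s - r1)(s - r2) = 4(s - 11)(s + 1)


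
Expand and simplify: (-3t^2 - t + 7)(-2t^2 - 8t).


Distribute each term of the first polynomial:
  (-3t^2)(-2t^2 - 8t) = 6t^4 + 24t^3
  (-t)(-2t^2 - 8t) = 2t^3 + 8t^2
  (7)(-2t^2 - 8t) = -14t^2 - 56t
Sum: 6t^4 + 26t^3 - 6t^2 - 56t


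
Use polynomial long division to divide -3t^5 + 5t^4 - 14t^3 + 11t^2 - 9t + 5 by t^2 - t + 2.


(-3t^5 + 5t^4 - 14t^3 + 11t^2 - 9t + 5) / (t^2 - t + 2)
Step 1: -3t^3 * (t^2 - t + 2) = -3t^5 + 3t^4 - 6t^3; subtract.
Step 2: 2t^2 * (t^2 - t + 2) = 2t^4 - 2t^3 + 4t^2; subtract.
Step 3: -6t * (t^2 - t + 2) = -6t^3 + 6t^2 - 12t; subtract.
Step 4: 1 * (t^2 - t + 2) = t^2 - t + 2; subtract.
Quotient: -3t^3 + 2t^2 - 6t + 1, Remainder: 4t + 3


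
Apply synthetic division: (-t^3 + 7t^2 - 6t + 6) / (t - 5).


Synthetic division with c = 5. Coefficients: -1, 7, -6, 6
Bring down -1.
  -1 * 5 = -5; -5 + 7 = 2
  2 * 5 = 10; 10 - 6 = 4
  4 * 5 = 20; 20 + 6 = 26
Quotient: -t^2 + 2t + 4, Remainder: 26


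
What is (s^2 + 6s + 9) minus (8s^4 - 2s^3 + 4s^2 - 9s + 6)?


Distribute the minus sign:
  (s^2 + 6s + 9)
- (8s^4 - 2s^3 + 4s^2 - 9s + 6)
Negate second polynomial: -8s^4 + 2s^3 - 4s^2 + 9s - 6
Add: -8s^4 + 2s^3 - 3s^2 + 15s + 3


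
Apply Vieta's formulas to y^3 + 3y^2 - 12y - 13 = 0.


Monic cubic y^3+by^2+cy+d=0: sum=-b, pairwise sum=c, product=-d.
b=3, c=-12, d=-13
r1+r2+r3 = -3
r1r2+r1r3+r2r3 = -12
r1r2r3 = 13


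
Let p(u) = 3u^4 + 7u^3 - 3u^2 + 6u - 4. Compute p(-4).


Using direct substitution:
  3 * (-4)^4 = 768
  7 * (-4)^3 = -448
  -3 * (-4)^2 = -48
  6 * (-4)^1 = -24
  constant: -4
Sum = 768 - 448 - 48 - 24 - 4 = 244


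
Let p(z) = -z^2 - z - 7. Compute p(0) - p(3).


p(0) = -7
p(3) = -19
p(0) - p(3) = -7 + 19 = 12


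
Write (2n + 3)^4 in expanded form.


Expand (2n + 3)^4 by repeated multiplication:
  (2n + 3)^2 = 4n^2 + 12n + 9
  (2n + 3)^3 = 8n^3 + 36n^2 + 54n + 27
= 16n^4 + 96n^3 + 216n^2 + 216n + 81


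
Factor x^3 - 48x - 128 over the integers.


Try integer roots (divisors of -128). x=8: p(8)=0.
Divide out (x - 8): quotient is x^2 + 8x + 16.
Factor the quadratic: (x + 4)(x + 4)
Result: (x - 8)(x + 4)(x + 4)


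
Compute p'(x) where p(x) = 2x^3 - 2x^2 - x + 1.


Apply the power rule term by term:
  d/dx(2x^3) = 6x^2
  d/dx(-2x^2) = -4x
  d/dx(-x) = -1
  d/dx(1) = 0
p'(x) = 6x^2 - 4x - 1


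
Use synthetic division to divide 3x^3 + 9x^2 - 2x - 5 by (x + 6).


Synthetic division with c = -6. Coefficients: 3, 9, -2, -5
Bring down 3.
  3 * -6 = -18; -18 + 9 = -9
  -9 * -6 = 54; 54 - 2 = 52
  52 * -6 = -312; -312 - 5 = -317
Quotient: 3x^2 - 9x + 52, Remainder: -317


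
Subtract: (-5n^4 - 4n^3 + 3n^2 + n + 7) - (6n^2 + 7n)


Distribute the minus sign:
  (-5n^4 - 4n^3 + 3n^2 + n + 7)
- (6n^2 + 7n)
Negate second polynomial: -6n^2 - 7n
Add: -5n^4 - 4n^3 - 3n^2 - 6n + 7


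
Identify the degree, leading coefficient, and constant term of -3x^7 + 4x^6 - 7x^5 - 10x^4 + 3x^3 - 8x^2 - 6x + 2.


Highest power of x is 7, with coefficient -3. Constant term is 2.
Degree = 7, leading coefficient = -3, constant term = 2


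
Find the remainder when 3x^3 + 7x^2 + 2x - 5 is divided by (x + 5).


By the Remainder Theorem, the remainder equals p(-5):
  3*(-5)^3 = -375
  7*(-5)^2 = 175
  2*(-5)^1 = -10
  constant: -5
Sum: -375 + 175 - 10 - 5 = -215


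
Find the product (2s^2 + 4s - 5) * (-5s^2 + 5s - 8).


Distribute each term of the first polynomial:
  (2s^2)(-5s^2 + 5s - 8) = -10s^4 + 10s^3 - 16s^2
  (4s)(-5s^2 + 5s - 8) = -20s^3 + 20s^2 - 32s
  (-5)(-5s^2 + 5s - 8) = 25s^2 - 25s + 40
Sum: -10s^4 - 10s^3 + 29s^2 - 57s + 40


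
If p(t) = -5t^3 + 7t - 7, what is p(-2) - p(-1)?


p(-2) = 19
p(-1) = -9
p(-2) - p(-1) = 19 + 9 = 28


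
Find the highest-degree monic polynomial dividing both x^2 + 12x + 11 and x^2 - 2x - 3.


Factor each:
  x^2 + 12x + 11 = (x + 1)(x + 11)
  x^2 - 2x - 3 = (x + 1)(x - 3)
Common monic factor: x + 1


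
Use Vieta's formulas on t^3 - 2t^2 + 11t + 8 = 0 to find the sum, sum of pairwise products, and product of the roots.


Monic cubic t^3+bt^2+ct+d=0: sum=-b, pairwise sum=c, product=-d.
b=-2, c=11, d=8
r1+r2+r3 = 2
r1r2+r1r3+r2r3 = 11
r1r2r3 = -8


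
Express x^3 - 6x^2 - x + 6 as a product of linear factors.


Try integer roots (divisors of 6). x=6: p(6)=0.
Divide out (x - 6): quotient is x^2 - 1.
Factor the quadratic: (x + 1)(x - 1)
Result: (x - 6)(x + 1)(x - 1)


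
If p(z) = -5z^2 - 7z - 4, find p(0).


Using direct substitution:
  -5 * (0)^2 = 0
  -7 * (0)^1 = 0
  constant: -4
Sum = 0 + 0 - 4 = -4


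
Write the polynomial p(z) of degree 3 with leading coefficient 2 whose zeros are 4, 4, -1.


p(z) = 2(z - 4)(z - 4)(z + 1)
Expand: 2z^3 - 14z^2 + 16z + 32


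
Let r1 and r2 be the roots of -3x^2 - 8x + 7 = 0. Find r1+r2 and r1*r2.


For ax^2+bx+c=0: sum = -b/a, product = c/a.
a=-3, b=-8, c=7
Sum = -(-8)/-3 = -8/3
Product = (7)/-3 = -7/3


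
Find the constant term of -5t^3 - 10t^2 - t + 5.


Read off the constant term: 5


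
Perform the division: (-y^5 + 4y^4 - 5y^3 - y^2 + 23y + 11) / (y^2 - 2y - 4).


(-y^5 + 4y^4 - 5y^3 - y^2 + 23y + 11) / (y^2 - 2y - 4)
Step 1: -y^3 * (y^2 - 2y - 4) = -y^5 + 2y^4 + 4y^3; subtract.
Step 2: 2y^2 * (y^2 - 2y - 4) = 2y^4 - 4y^3 - 8y^2; subtract.
Step 3: -5y * (y^2 - 2y - 4) = -5y^3 + 10y^2 + 20y; subtract.
Step 4: -3 * (y^2 - 2y - 4) = -3y^2 + 6y + 12; subtract.
Quotient: -y^3 + 2y^2 - 5y - 3, Remainder: -3y - 1


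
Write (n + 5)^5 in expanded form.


Expand (n + 5)^5 by repeated multiplication:
  (n + 5)^2 = n^2 + 10n + 25
  (n + 5)^3 = n^3 + 15n^2 + 75n + 125
  (n + 5)^4 = n^4 + 20n^3 + 150n^2 + 500n + 625
= n^5 + 25n^4 + 250n^3 + 1250n^2 + 3125n + 3125


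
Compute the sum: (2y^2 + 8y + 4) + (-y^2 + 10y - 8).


Align terms by degree and add:
  2y^2 + 8y + 4
  -y^2 + 10y - 8
= y^2 + 18y - 4


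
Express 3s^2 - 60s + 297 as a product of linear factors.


Roots satisfy r1 + r2 = -b/a = 20 and r1*r2 = c/a = 99.
So r1 = 9, r2 = 11.
3s^2 - 60s + 297 = 3(s - r1)(s - r2) = 3(s - 9)(s - 11)


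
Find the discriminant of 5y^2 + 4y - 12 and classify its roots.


D = b^2 - 4ac = (4)^2 - 4(5)(-12) = 16 + 240 = 256
Since D > 0: two distinct rational roots


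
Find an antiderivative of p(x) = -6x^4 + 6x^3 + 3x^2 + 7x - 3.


Reverse power rule on each term:
  ∫ -6x^4 dx = -(6/5)x^5
  ∫ 6x^3 dx = (3/2)x^4
  ∫ 3x^2 dx = x^3
  ∫ 7x dx = (7/2)x^2
  ∫ -3 dx = -3x
F(x) = -(6/5)x^5 + (3/2)x^4 + x^3 + (7/2)x^2 - 3x + C


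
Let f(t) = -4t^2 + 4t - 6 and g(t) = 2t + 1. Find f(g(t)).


Substitute g(t) into f:
f(g(t)) = -4*(2t + 1)^2 + 4*(2t + 1) + (-6)
(2t + 1)^2 = 4t^2 + 4t + 1
Expand and combine: -16t^2 - 8t - 6


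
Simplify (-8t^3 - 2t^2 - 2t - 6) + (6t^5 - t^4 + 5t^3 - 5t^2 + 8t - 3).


Align terms by degree and add:
  -8t^3 - 2t^2 - 2t - 6
+ 6t^5 - t^4 + 5t^3 - 5t^2 + 8t - 3
= 6t^5 - t^4 - 3t^3 - 7t^2 + 6t - 9


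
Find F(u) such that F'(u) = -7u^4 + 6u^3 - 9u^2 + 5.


Reverse power rule on each term:
  ∫ -7u^4 du = -(7/5)u^5
  ∫ 6u^3 du = (3/2)u^4
  ∫ -9u^2 du = -3u^3
  ∫ 5 du = 5u
F(u) = -(7/5)u^5 + (3/2)u^4 - 3u^3 + 5u + C


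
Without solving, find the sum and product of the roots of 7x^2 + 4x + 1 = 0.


For ax^2+bx+c=0: sum = -b/a, product = c/a.
a=7, b=4, c=1
Sum = -(4)/7 = -4/7
Product = (1)/7 = 1/7


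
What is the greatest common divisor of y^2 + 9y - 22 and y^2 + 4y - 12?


Factor each:
  y^2 + 9y - 22 = (y - 2)(y + 11)
  y^2 + 4y - 12 = (y - 2)(y + 6)
Common monic factor: y - 2


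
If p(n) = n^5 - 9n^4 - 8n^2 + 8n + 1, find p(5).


Using direct substitution:
  1 * (5)^5 = 3125
  -9 * (5)^4 = -5625
  0 * (5)^3 = 0
  -8 * (5)^2 = -200
  8 * (5)^1 = 40
  constant: 1
Sum = 3125 - 5625 + 0 - 200 + 40 + 1 = -2659


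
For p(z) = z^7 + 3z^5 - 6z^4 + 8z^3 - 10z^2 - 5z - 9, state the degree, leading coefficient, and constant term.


Highest power of z is 7, with coefficient 1. Constant term is -9.
Degree = 7, leading coefficient = 1, constant term = -9


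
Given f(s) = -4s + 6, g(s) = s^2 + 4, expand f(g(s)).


Substitute g(s) into f:
f(g(s)) = -4*(s^2 + 4) + 6
Expand and combine: -4s^2 - 10


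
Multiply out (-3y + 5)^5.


Expand (-3y + 5)^5 by repeated multiplication:
  (-3y + 5)^2 = 9y^2 - 30y + 25
  (-3y + 5)^3 = -27y^3 + 135y^2 - 225y + 125
  (-3y + 5)^4 = 81y^4 - 540y^3 + 1350y^2 - 1500y + 625
= -243y^5 + 2025y^4 - 6750y^3 + 11250y^2 - 9375y + 3125


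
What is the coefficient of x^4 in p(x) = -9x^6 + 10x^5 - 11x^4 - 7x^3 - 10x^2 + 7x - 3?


Read off the coefficient of x^4: -11


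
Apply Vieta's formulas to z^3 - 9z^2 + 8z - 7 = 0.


Monic cubic z^3+bz^2+cz+d=0: sum=-b, pairwise sum=c, product=-d.
b=-9, c=8, d=-7
r1+r2+r3 = 9
r1r2+r1r3+r2r3 = 8
r1r2r3 = 7


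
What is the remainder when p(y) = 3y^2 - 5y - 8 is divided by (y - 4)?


By the Remainder Theorem, the remainder equals p(4):
  3*(4)^2 = 48
  -5*(4)^1 = -20
  constant: -8
Sum: 48 - 20 - 8 = 20


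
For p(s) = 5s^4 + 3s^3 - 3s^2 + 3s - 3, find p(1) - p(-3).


p(1) = 5
p(-3) = 285
p(1) - p(-3) = 5 - 285 = -280


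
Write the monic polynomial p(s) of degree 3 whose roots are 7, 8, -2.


p(s) = (s - 7)(s - 8)(s + 2)
Expand: s^3 - 13s^2 + 26s + 112


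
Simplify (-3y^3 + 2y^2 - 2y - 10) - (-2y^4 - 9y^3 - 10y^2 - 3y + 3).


Distribute the minus sign:
  (-3y^3 + 2y^2 - 2y - 10)
- (-2y^4 - 9y^3 - 10y^2 - 3y + 3)
Negate second polynomial: 2y^4 + 9y^3 + 10y^2 + 3y - 3
Add: 2y^4 + 6y^3 + 12y^2 + y - 13


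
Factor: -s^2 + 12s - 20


Roots satisfy r1 + r2 = -b/a = 12 and r1*r2 = c/a = 20.
So r1 = 2, r2 = 10.
-s^2 + 12s - 20 = -(s - r1)(s - r2) = -(s - 2)(s - 10)


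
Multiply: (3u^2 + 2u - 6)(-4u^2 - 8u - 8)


Distribute each term of the first polynomial:
  (3u^2)(-4u^2 - 8u - 8) = -12u^4 - 24u^3 - 24u^2
  (2u)(-4u^2 - 8u - 8) = -8u^3 - 16u^2 - 16u
  (-6)(-4u^2 - 8u - 8) = 24u^2 + 48u + 48
Sum: -12u^4 - 32u^3 - 16u^2 + 32u + 48


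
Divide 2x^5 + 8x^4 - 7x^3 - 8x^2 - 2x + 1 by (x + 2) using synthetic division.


Synthetic division with c = -2. Coefficients: 2, 8, -7, -8, -2, 1
Bring down 2.
  2 * -2 = -4; -4 + 8 = 4
  4 * -2 = -8; -8 - 7 = -15
  -15 * -2 = 30; 30 - 8 = 22
  22 * -2 = -44; -44 - 2 = -46
  -46 * -2 = 92; 92 + 1 = 93
Quotient: 2x^4 + 4x^3 - 15x^2 + 22x - 46, Remainder: 93


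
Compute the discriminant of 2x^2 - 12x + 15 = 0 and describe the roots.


D = b^2 - 4ac = (-12)^2 - 4(2)(15) = 144 - 120 = 24
Since D > 0: two distinct irrational roots


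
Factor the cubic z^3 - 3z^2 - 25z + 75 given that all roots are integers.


Try integer roots (divisors of 75). z=3: p(3)=0.
Divide out (z - 3): quotient is z^2 - 25.
Factor the quadratic: (z - 5)(z + 5)
Result: (z - 3)(z - 5)(z + 5)


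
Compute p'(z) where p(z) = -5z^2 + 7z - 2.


Apply the power rule term by term:
  d/dz(-5z^2) = -10z
  d/dz(7z) = 7
  d/dz(-2) = 0
p'(z) = -10z + 7


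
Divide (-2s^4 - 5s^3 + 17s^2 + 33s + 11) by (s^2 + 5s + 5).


(-2s^4 - 5s^3 + 17s^2 + 33s + 11) / (s^2 + 5s + 5)
Step 1: -2s^2 * (s^2 + 5s + 5) = -2s^4 - 10s^3 - 10s^2; subtract.
Step 2: 5s * (s^2 + 5s + 5) = 5s^3 + 25s^2 + 25s; subtract.
Step 3: 2 * (s^2 + 5s + 5) = 2s^2 + 10s + 10; subtract.
Quotient: -2s^2 + 5s + 2, Remainder: -2s + 1


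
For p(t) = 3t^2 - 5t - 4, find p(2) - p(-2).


p(2) = -2
p(-2) = 18
p(2) - p(-2) = -2 - 18 = -20


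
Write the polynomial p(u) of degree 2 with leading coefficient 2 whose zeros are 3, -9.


p(u) = 2(u - 3)(u + 9)
Expand: 2u^2 + 12u - 54


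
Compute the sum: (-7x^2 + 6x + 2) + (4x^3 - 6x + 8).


Align terms by degree and add:
  -7x^2 + 6x + 2
+ 4x^3 - 6x + 8
= 4x^3 - 7x^2 + 10


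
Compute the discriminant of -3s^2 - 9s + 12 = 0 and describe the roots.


D = b^2 - 4ac = (-9)^2 - 4(-3)(12) = 81 + 144 = 225
Since D > 0: two distinct rational roots


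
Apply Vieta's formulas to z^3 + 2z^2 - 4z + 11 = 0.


Monic cubic z^3+bz^2+cz+d=0: sum=-b, pairwise sum=c, product=-d.
b=2, c=-4, d=11
r1+r2+r3 = -2
r1r2+r1r3+r2r3 = -4
r1r2r3 = -11


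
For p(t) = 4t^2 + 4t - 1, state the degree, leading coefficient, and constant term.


Highest power of t is 2, with coefficient 4. Constant term is -1.
Degree = 2, leading coefficient = 4, constant term = -1


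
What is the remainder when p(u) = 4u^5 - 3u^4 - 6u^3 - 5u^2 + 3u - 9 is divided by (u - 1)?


By the Remainder Theorem, the remainder equals p(1):
  4*(1)^5 = 4
  -3*(1)^4 = -3
  -6*(1)^3 = -6
  -5*(1)^2 = -5
  3*(1)^1 = 3
  constant: -9
Sum: 4 - 3 - 6 - 5 + 3 - 9 = -16


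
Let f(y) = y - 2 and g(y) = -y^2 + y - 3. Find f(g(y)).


Substitute g(y) into f:
f(g(y)) = 1*(-y^2 + y - 3) + (-2)
Expand and combine: -y^2 + y - 5


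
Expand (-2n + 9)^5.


Expand (-2n + 9)^5 by repeated multiplication:
  (-2n + 9)^2 = 4n^2 - 36n + 81
  (-2n + 9)^3 = -8n^3 + 108n^2 - 486n + 729
  (-2n + 9)^4 = 16n^4 - 288n^3 + 1944n^2 - 5832n + 6561
= -32n^5 + 720n^4 - 6480n^3 + 29160n^2 - 65610n + 59049


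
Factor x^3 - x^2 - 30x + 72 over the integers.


Try integer roots (divisors of 72). x=-6: p(-6)=0.
Divide out (x + 6): quotient is x^2 - 7x + 12.
Factor the quadratic: (x - 3)(x - 4)
Result: (x + 6)(x - 3)(x - 4)


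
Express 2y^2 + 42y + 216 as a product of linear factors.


Roots satisfy r1 + r2 = -b/a = -21 and r1*r2 = c/a = 108.
So r1 = -12, r2 = -9.
2y^2 + 42y + 216 = 2(y - r1)(y - r2) = 2(y + 12)(y + 9)


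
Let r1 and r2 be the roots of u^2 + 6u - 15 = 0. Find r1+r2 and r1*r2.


For au^2+bu+c=0: sum = -b/a, product = c/a.
a=1, b=6, c=-15
Sum = -(6)/1 = -6
Product = (-15)/1 = -15


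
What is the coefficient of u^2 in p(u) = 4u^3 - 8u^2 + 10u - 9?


Read off the coefficient of u^2: -8


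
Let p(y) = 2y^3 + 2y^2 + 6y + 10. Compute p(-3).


Using direct substitution:
  2 * (-3)^3 = -54
  2 * (-3)^2 = 18
  6 * (-3)^1 = -18
  constant: 10
Sum = -54 + 18 - 18 + 10 = -44


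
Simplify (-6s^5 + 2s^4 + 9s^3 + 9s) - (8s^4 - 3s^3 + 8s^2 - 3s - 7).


Distribute the minus sign:
  (-6s^5 + 2s^4 + 9s^3 + 9s)
- (8s^4 - 3s^3 + 8s^2 - 3s - 7)
Negate second polynomial: -8s^4 + 3s^3 - 8s^2 + 3s + 7
Add: -6s^5 - 6s^4 + 12s^3 - 8s^2 + 12s + 7


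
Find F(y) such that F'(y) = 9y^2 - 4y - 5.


Reverse power rule on each term:
  ∫ 9y^2 dy = 3y^3
  ∫ -4y dy = -2y^2
  ∫ -5 dy = -5y
F(y) = 3y^3 - 2y^2 - 5y + C


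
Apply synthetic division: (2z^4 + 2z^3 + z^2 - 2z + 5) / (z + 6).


Synthetic division with c = -6. Coefficients: 2, 2, 1, -2, 5
Bring down 2.
  2 * -6 = -12; -12 + 2 = -10
  -10 * -6 = 60; 60 + 1 = 61
  61 * -6 = -366; -366 - 2 = -368
  -368 * -6 = 2208; 2208 + 5 = 2213
Quotient: 2z^3 - 10z^2 + 61z - 368, Remainder: 2213


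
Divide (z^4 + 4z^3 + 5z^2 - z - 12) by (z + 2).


(z^4 + 4z^3 + 5z^2 - z - 12) / (z + 2)
Step 1: z^3 * (z + 2) = z^4 + 2z^3; subtract.
Step 2: 2z^2 * (z + 2) = 2z^3 + 4z^2; subtract.
Step 3: z * (z + 2) = z^2 + 2z; subtract.
Step 4: -3 * (z + 2) = -3z - 6; subtract.
Quotient: z^3 + 2z^2 + z - 3, Remainder: -6


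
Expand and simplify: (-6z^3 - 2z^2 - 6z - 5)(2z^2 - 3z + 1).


Distribute each term of the first polynomial:
  (-6z^3)(2z^2 - 3z + 1) = -12z^5 + 18z^4 - 6z^3
  (-2z^2)(2z^2 - 3z + 1) = -4z^4 + 6z^3 - 2z^2
  (-6z)(2z^2 - 3z + 1) = -12z^3 + 18z^2 - 6z
  (-5)(2z^2 - 3z + 1) = -10z^2 + 15z - 5
Sum: -12z^5 + 14z^4 - 12z^3 + 6z^2 + 9z - 5


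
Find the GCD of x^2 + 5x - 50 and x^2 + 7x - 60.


Factor each:
  x^2 + 5x - 50 = (x - 5)(x + 10)
  x^2 + 7x - 60 = (x - 5)(x + 12)
Common monic factor: x - 5


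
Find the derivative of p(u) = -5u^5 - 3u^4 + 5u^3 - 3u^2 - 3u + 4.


Apply the power rule term by term:
  d/du(-5u^5) = -25u^4
  d/du(-3u^4) = -12u^3
  d/du(5u^3) = 15u^2
  d/du(-3u^2) = -6u
  d/du(-3u) = -3
  d/du(4) = 0
p'(u) = -25u^4 - 12u^3 + 15u^2 - 6u - 3


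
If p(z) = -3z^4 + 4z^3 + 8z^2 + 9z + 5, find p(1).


Using direct substitution:
  -3 * (1)^4 = -3
  4 * (1)^3 = 4
  8 * (1)^2 = 8
  9 * (1)^1 = 9
  constant: 5
Sum = -3 + 4 + 8 + 9 + 5 = 23


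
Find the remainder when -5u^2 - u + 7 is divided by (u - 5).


By the Remainder Theorem, the remainder equals p(5):
  -5*(5)^2 = -125
  -1*(5)^1 = -5
  constant: 7
Sum: -125 - 5 + 7 = -123


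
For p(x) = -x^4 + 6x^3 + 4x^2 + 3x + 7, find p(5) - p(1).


p(5) = 247
p(1) = 19
p(5) - p(1) = 247 - 19 = 228


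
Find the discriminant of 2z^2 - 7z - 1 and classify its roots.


D = b^2 - 4ac = (-7)^2 - 4(2)(-1) = 49 + 8 = 57
Since D > 0: two distinct irrational roots


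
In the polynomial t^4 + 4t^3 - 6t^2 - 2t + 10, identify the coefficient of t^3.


Read off the coefficient of t^3: 4


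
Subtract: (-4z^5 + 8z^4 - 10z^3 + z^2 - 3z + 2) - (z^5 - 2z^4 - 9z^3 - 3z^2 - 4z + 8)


Distribute the minus sign:
  (-4z^5 + 8z^4 - 10z^3 + z^2 - 3z + 2)
- (z^5 - 2z^4 - 9z^3 - 3z^2 - 4z + 8)
Negate second polynomial: -z^5 + 2z^4 + 9z^3 + 3z^2 + 4z - 8
Add: -5z^5 + 10z^4 - z^3 + 4z^2 + z - 6


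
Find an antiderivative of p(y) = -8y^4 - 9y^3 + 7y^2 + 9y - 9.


Reverse power rule on each term:
  ∫ -8y^4 dy = -(8/5)y^5
  ∫ -9y^3 dy = -(9/4)y^4
  ∫ 7y^2 dy = (7/3)y^3
  ∫ 9y dy = (9/2)y^2
  ∫ -9 dy = -9y
F(y) = -(8/5)y^5 - (9/4)y^4 + (7/3)y^3 + (9/2)y^2 - 9y + C


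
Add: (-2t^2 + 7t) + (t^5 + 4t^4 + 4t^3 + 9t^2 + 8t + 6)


Align terms by degree and add:
  -2t^2 + 7t
+ t^5 + 4t^4 + 4t^3 + 9t^2 + 8t + 6
= t^5 + 4t^4 + 4t^3 + 7t^2 + 15t + 6


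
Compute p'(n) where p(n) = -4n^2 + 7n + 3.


Apply the power rule term by term:
  d/dn(-4n^2) = -8n
  d/dn(7n) = 7
  d/dn(3) = 0
p'(n) = -8n + 7


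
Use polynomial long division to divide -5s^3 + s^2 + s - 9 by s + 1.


(-5s^3 + s^2 + s - 9) / (s + 1)
Step 1: -5s^2 * (s + 1) = -5s^3 - 5s^2; subtract.
Step 2: 6s * (s + 1) = 6s^2 + 6s; subtract.
Step 3: -5 * (s + 1) = -5s - 5; subtract.
Quotient: -5s^2 + 6s - 5, Remainder: -4


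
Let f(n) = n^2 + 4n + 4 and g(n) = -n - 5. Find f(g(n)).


Substitute g(n) into f:
f(g(n)) = 1*(-n - 5)^2 + 4*(-n - 5) + 4
(-n - 5)^2 = n^2 + 10n + 25
Expand and combine: n^2 + 6n + 9


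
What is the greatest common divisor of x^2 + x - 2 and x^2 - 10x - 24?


Factor each:
  x^2 + x - 2 = (x + 2)(x - 1)
  x^2 - 10x - 24 = (x + 2)(x - 12)
Common monic factor: x + 2


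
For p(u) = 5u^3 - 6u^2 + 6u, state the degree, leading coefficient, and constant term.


Highest power of u is 3, with coefficient 5. Constant term is 0.
Degree = 3, leading coefficient = 5, constant term = 0


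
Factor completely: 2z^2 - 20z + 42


Roots satisfy r1 + r2 = -b/a = 10 and r1*r2 = c/a = 21.
So r1 = 3, r2 = 7.
2z^2 - 20z + 42 = 2(z - r1)(z - r2) = 2(z - 3)(z - 7)


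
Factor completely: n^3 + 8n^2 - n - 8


Try integer roots (divisors of -8). n=-8: p(-8)=0.
Divide out (n + 8): quotient is n^2 - 1.
Factor the quadratic: (n - 1)(n + 1)
Result: (n + 8)(n - 1)(n + 1)


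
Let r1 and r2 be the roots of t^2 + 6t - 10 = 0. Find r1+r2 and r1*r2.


For at^2+bt+c=0: sum = -b/a, product = c/a.
a=1, b=6, c=-10
Sum = -(6)/1 = -6
Product = (-10)/1 = -10


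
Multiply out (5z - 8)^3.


Expand (5z - 8)^3 by repeated multiplication:
  (5z - 8)^2 = 25z^2 - 80z + 64
= 125z^3 - 600z^2 + 960z - 512


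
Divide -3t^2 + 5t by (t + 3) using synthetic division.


Synthetic division with c = -3. Coefficients: -3, 5, 0
Bring down -3.
  -3 * -3 = 9; 9 + 5 = 14
  14 * -3 = -42; -42 + 0 = -42
Quotient: -3t + 14, Remainder: -42


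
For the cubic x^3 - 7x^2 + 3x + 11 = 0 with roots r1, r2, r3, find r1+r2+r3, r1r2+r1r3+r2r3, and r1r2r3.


Monic cubic x^3+bx^2+cx+d=0: sum=-b, pairwise sum=c, product=-d.
b=-7, c=3, d=11
r1+r2+r3 = 7
r1r2+r1r3+r2r3 = 3
r1r2r3 = -11


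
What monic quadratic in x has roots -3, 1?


p(x) = (x + 3)(x - 1)
Expand: x^2 + 2x - 3


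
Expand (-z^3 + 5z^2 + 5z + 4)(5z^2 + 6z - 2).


Distribute each term of the first polynomial:
  (-z^3)(5z^2 + 6z - 2) = -5z^5 - 6z^4 + 2z^3
  (5z^2)(5z^2 + 6z - 2) = 25z^4 + 30z^3 - 10z^2
  (5z)(5z^2 + 6z - 2) = 25z^3 + 30z^2 - 10z
  (4)(5z^2 + 6z - 2) = 20z^2 + 24z - 8
Sum: -5z^5 + 19z^4 + 57z^3 + 40z^2 + 14z - 8


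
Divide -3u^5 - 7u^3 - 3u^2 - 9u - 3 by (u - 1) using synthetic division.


Synthetic division with c = 1. Coefficients: -3, 0, -7, -3, -9, -3
Bring down -3.
  -3 * 1 = -3; -3 + 0 = -3
  -3 * 1 = -3; -3 - 7 = -10
  -10 * 1 = -10; -10 - 3 = -13
  -13 * 1 = -13; -13 - 9 = -22
  -22 * 1 = -22; -22 - 3 = -25
Quotient: -3u^4 - 3u^3 - 10u^2 - 13u - 22, Remainder: -25


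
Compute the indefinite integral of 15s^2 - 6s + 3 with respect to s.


Reverse power rule on each term:
  ∫ 15s^2 ds = 5s^3
  ∫ -6s ds = -3s^2
  ∫ 3 ds = 3s
F(s) = 5s^3 - 3s^2 + 3s + C


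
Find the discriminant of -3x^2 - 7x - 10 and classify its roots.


D = b^2 - 4ac = (-7)^2 - 4(-3)(-10) = 49 - 120 = -71
Since D < 0: two complex conjugate roots (no real roots)


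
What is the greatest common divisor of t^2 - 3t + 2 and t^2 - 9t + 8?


Factor each:
  t^2 - 3t + 2 = (t - 1)(t - 2)
  t^2 - 9t + 8 = (t - 1)(t - 8)
Common monic factor: t - 1


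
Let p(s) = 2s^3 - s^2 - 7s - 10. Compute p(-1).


Using direct substitution:
  2 * (-1)^3 = -2
  -1 * (-1)^2 = -1
  -7 * (-1)^1 = 7
  constant: -10
Sum = -2 - 1 + 7 - 10 = -6


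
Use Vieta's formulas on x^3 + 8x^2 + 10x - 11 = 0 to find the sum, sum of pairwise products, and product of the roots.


Monic cubic x^3+bx^2+cx+d=0: sum=-b, pairwise sum=c, product=-d.
b=8, c=10, d=-11
r1+r2+r3 = -8
r1r2+r1r3+r2r3 = 10
r1r2r3 = 11


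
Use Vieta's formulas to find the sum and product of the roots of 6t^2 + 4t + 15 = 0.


For at^2+bt+c=0: sum = -b/a, product = c/a.
a=6, b=4, c=15
Sum = -(4)/6 = -2/3
Product = (15)/6 = 5/2


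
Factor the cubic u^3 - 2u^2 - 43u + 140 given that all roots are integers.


Try integer roots (divisors of 140). u=5: p(5)=0.
Divide out (u - 5): quotient is u^2 + 3u - 28.
Factor the quadratic: (u - 4)(u + 7)
Result: (u - 5)(u - 4)(u + 7)


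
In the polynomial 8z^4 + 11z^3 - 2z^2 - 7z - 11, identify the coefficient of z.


Read off the coefficient of z: -7


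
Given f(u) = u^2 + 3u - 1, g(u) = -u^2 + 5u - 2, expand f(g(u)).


Substitute g(u) into f:
f(g(u)) = 1*(-u^2 + 5u - 2)^2 + 3*(-u^2 + 5u - 2) + (-1)
(-u^2 + 5u - 2)^2 = u^4 - 10u^3 + 29u^2 - 20u + 4
Expand and combine: u^4 - 10u^3 + 26u^2 - 5u - 3


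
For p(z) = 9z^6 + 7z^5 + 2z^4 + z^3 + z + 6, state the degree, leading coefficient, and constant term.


Highest power of z is 6, with coefficient 9. Constant term is 6.
Degree = 6, leading coefficient = 9, constant term = 6


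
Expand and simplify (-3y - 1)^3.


Expand (-3y - 1)^3 by repeated multiplication:
  (-3y - 1)^2 = 9y^2 + 6y + 1
= -27y^3 - 27y^2 - 9y - 1


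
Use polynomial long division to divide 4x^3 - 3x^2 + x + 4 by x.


(4x^3 - 3x^2 + x + 4) / (x)
Step 1: 4x^2 * (x) = 4x^3; subtract.
Step 2: -3x * (x) = -3x^2; subtract.
Step 3: 1 * (x) = x; subtract.
Quotient: 4x^2 - 3x + 1, Remainder: 4


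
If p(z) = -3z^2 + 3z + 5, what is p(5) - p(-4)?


p(5) = -55
p(-4) = -55
p(5) - p(-4) = -55 + 55 = 0


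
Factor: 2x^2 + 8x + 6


Roots satisfy r1 + r2 = -b/a = -4 and r1*r2 = c/a = 3.
So r1 = -1, r2 = -3.
2x^2 + 8x + 6 = 2(x - r1)(x - r2) = 2(x + 1)(x + 3)


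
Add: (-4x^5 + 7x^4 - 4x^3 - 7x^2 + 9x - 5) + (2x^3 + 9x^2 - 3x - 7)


Align terms by degree and add:
  -4x^5 + 7x^4 - 4x^3 - 7x^2 + 9x - 5
+ 2x^3 + 9x^2 - 3x - 7
= -4x^5 + 7x^4 - 2x^3 + 2x^2 + 6x - 12


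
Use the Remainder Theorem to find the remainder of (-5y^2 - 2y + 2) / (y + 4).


By the Remainder Theorem, the remainder equals p(-4):
  -5*(-4)^2 = -80
  -2*(-4)^1 = 8
  constant: 2
Sum: -80 + 8 + 2 = -70


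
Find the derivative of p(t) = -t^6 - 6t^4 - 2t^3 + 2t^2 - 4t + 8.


Apply the power rule term by term:
  d/dt(-t^6) = -6t^5
  d/dt(-6t^4) = -24t^3
  d/dt(-2t^3) = -6t^2
  d/dt(2t^2) = 4t
  d/dt(-4t) = -4
  d/dt(8) = 0
p'(t) = -6t^5 - 24t^3 - 6t^2 + 4t - 4


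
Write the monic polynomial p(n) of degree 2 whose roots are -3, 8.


p(n) = (n + 3)(n - 8)
Expand: n^2 - 5n - 24


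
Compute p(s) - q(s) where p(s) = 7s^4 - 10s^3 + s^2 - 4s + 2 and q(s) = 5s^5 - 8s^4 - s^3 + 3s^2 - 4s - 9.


Distribute the minus sign:
  (7s^4 - 10s^3 + s^2 - 4s + 2)
- (5s^5 - 8s^4 - s^3 + 3s^2 - 4s - 9)
Negate second polynomial: -5s^5 + 8s^4 + s^3 - 3s^2 + 4s + 9
Add: -5s^5 + 15s^4 - 9s^3 - 2s^2 + 11


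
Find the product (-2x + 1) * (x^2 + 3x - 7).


Distribute each term of the first polynomial:
  (-2x)(x^2 + 3x - 7) = -2x^3 - 6x^2 + 14x
  (1)(x^2 + 3x - 7) = x^2 + 3x - 7
Sum: -2x^3 - 5x^2 + 17x - 7


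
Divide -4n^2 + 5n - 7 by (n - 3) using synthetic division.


Synthetic division with c = 3. Coefficients: -4, 5, -7
Bring down -4.
  -4 * 3 = -12; -12 + 5 = -7
  -7 * 3 = -21; -21 - 7 = -28
Quotient: -4n - 7, Remainder: -28


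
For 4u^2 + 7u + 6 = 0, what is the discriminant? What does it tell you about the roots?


D = b^2 - 4ac = (7)^2 - 4(4)(6) = 49 - 96 = -47
Since D < 0: two complex conjugate roots (no real roots)


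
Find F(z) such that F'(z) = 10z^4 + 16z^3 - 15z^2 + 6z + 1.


Reverse power rule on each term:
  ∫ 10z^4 dz = 2z^5
  ∫ 16z^3 dz = 4z^4
  ∫ -15z^2 dz = -5z^3
  ∫ 6z dz = 3z^2
  ∫ 1 dz = z
F(z) = 2z^5 + 4z^4 - 5z^3 + 3z^2 + z + C


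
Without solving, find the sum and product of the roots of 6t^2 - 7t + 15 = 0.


For at^2+bt+c=0: sum = -b/a, product = c/a.
a=6, b=-7, c=15
Sum = -(-7)/6 = 7/6
Product = (15)/6 = 5/2


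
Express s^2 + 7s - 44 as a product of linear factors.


Roots satisfy r1 + r2 = -b/a = -7 and r1*r2 = c/a = -44.
So r1 = -11, r2 = 4.
s^2 + 7s - 44 = (s - r1)(s - r2) = (s + 11)(s - 4)


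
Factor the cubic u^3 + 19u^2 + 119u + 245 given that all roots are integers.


Try integer roots (divisors of 245). u=-7: p(-7)=0.
Divide out (u + 7): quotient is u^2 + 12u + 35.
Factor the quadratic: (u + 5)(u + 7)
Result: (u + 7)(u + 5)(u + 7)


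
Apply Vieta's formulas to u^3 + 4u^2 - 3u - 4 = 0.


Monic cubic u^3+bu^2+cu+d=0: sum=-b, pairwise sum=c, product=-d.
b=4, c=-3, d=-4
r1+r2+r3 = -4
r1r2+r1r3+r2r3 = -3
r1r2r3 = 4


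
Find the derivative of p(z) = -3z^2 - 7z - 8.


Apply the power rule term by term:
  d/dz(-3z^2) = -6z
  d/dz(-7z) = -7
  d/dz(-8) = 0
p'(z) = -6z - 7


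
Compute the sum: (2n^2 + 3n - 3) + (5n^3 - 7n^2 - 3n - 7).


Align terms by degree and add:
  2n^2 + 3n - 3
+ 5n^3 - 7n^2 - 3n - 7
= 5n^3 - 5n^2 - 10


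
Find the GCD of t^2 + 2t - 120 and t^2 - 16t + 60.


Factor each:
  t^2 + 2t - 120 = (t - 10)(t + 12)
  t^2 - 16t + 60 = (t - 10)(t - 6)
Common monic factor: t - 10


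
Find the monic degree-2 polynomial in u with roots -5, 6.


p(u) = (u + 5)(u - 6)
Expand: u^2 - u - 30


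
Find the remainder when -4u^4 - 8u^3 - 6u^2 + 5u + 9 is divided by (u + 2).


By the Remainder Theorem, the remainder equals p(-2):
  -4*(-2)^4 = -64
  -8*(-2)^3 = 64
  -6*(-2)^2 = -24
  5*(-2)^1 = -10
  constant: 9
Sum: -64 + 64 - 24 - 10 + 9 = -25


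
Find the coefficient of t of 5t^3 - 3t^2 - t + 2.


Read off the coefficient of t: -1


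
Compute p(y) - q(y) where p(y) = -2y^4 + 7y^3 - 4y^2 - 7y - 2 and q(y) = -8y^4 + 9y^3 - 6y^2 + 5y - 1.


Distribute the minus sign:
  (-2y^4 + 7y^3 - 4y^2 - 7y - 2)
- (-8y^4 + 9y^3 - 6y^2 + 5y - 1)
Negate second polynomial: 8y^4 - 9y^3 + 6y^2 - 5y + 1
Add: 6y^4 - 2y^3 + 2y^2 - 12y - 1


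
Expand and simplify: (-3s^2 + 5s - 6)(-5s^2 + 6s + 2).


Distribute each term of the first polynomial:
  (-3s^2)(-5s^2 + 6s + 2) = 15s^4 - 18s^3 - 6s^2
  (5s)(-5s^2 + 6s + 2) = -25s^3 + 30s^2 + 10s
  (-6)(-5s^2 + 6s + 2) = 30s^2 - 36s - 12
Sum: 15s^4 - 43s^3 + 54s^2 - 26s - 12


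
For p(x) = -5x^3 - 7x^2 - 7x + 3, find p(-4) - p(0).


p(-4) = 239
p(0) = 3
p(-4) - p(0) = 239 - 3 = 236


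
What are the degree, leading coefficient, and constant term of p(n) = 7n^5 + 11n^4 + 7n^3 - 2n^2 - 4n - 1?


Highest power of n is 5, with coefficient 7. Constant term is -1.
Degree = 5, leading coefficient = 7, constant term = -1


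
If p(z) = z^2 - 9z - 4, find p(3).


Using direct substitution:
  1 * (3)^2 = 9
  -9 * (3)^1 = -27
  constant: -4
Sum = 9 - 27 - 4 = -22


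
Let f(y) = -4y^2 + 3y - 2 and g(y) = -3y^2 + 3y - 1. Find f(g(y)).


Substitute g(y) into f:
f(g(y)) = -4*(-3y^2 + 3y - 1)^2 + 3*(-3y^2 + 3y - 1) + (-2)
(-3y^2 + 3y - 1)^2 = 9y^4 - 18y^3 + 15y^2 - 6y + 1
Expand and combine: -36y^4 + 72y^3 - 69y^2 + 33y - 9


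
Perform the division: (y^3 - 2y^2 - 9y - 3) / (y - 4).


(y^3 - 2y^2 - 9y - 3) / (y - 4)
Step 1: y^2 * (y - 4) = y^3 - 4y^2; subtract.
Step 2: 2y * (y - 4) = 2y^2 - 8y; subtract.
Step 3: -1 * (y - 4) = -y + 4; subtract.
Quotient: y^2 + 2y - 1, Remainder: -7


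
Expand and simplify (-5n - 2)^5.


Expand (-5n - 2)^5 by repeated multiplication:
  (-5n - 2)^2 = 25n^2 + 20n + 4
  (-5n - 2)^3 = -125n^3 - 150n^2 - 60n - 8
  (-5n - 2)^4 = 625n^4 + 1000n^3 + 600n^2 + 160n + 16
= -3125n^5 - 6250n^4 - 5000n^3 - 2000n^2 - 400n - 32


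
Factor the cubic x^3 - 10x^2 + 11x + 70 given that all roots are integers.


Try integer roots (divisors of 70). x=-2: p(-2)=0.
Divide out (x + 2): quotient is x^2 - 12x + 35.
Factor the quadratic: (x - 7)(x - 5)
Result: (x + 2)(x - 7)(x - 5)


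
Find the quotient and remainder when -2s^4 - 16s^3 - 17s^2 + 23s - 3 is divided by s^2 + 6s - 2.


(-2s^4 - 16s^3 - 17s^2 + 23s - 3) / (s^2 + 6s - 2)
Step 1: -2s^2 * (s^2 + 6s - 2) = -2s^4 - 12s^3 + 4s^2; subtract.
Step 2: -4s * (s^2 + 6s - 2) = -4s^3 - 24s^2 + 8s; subtract.
Step 3: 3 * (s^2 + 6s - 2) = 3s^2 + 18s - 6; subtract.
Quotient: -2s^2 - 4s + 3, Remainder: -3s + 3


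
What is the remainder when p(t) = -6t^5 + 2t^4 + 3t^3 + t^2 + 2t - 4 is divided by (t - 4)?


By the Remainder Theorem, the remainder equals p(4):
  -6*(4)^5 = -6144
  2*(4)^4 = 512
  3*(4)^3 = 192
  1*(4)^2 = 16
  2*(4)^1 = 8
  constant: -4
Sum: -6144 + 512 + 192 + 16 + 8 - 4 = -5420


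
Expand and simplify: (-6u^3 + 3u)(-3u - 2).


Distribute each term of the first polynomial:
  (-6u^3)(-3u - 2) = 18u^4 + 12u^3
  (3u)(-3u - 2) = -9u^2 - 6u
Sum: 18u^4 + 12u^3 - 9u^2 - 6u


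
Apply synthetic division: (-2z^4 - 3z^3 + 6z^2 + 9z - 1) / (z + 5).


Synthetic division with c = -5. Coefficients: -2, -3, 6, 9, -1
Bring down -2.
  -2 * -5 = 10; 10 - 3 = 7
  7 * -5 = -35; -35 + 6 = -29
  -29 * -5 = 145; 145 + 9 = 154
  154 * -5 = -770; -770 - 1 = -771
Quotient: -2z^3 + 7z^2 - 29z + 154, Remainder: -771


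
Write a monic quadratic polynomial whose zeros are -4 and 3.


p(s) = (s + 4)(s - 3)
Expand: s^2 + s - 12


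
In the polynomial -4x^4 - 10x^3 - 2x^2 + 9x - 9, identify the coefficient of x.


Read off the coefficient of x: 9


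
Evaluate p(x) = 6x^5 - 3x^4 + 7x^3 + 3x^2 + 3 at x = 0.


Using direct substitution:
  6 * (0)^5 = 0
  -3 * (0)^4 = 0
  7 * (0)^3 = 0
  3 * (0)^2 = 0
  0 * (0)^1 = 0
  constant: 3
Sum = 0 + 0 + 0 + 0 + 0 + 3 = 3
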